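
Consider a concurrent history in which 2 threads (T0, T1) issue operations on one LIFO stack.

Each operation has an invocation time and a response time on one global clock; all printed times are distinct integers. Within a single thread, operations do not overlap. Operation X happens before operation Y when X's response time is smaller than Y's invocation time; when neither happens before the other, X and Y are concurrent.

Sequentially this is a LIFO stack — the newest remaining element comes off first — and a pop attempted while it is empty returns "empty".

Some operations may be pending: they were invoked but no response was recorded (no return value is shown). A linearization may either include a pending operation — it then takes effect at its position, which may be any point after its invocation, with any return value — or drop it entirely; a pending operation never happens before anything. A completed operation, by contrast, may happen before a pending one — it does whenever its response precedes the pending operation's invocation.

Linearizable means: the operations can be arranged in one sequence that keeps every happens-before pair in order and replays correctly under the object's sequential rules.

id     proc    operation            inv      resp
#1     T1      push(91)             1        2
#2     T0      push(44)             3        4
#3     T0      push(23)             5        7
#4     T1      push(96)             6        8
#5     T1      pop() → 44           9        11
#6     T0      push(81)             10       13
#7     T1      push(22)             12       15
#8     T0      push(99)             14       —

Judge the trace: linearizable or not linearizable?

cut after 10 events: linearizable; cut after 11 events (#5 responds, time 11): not linearizable
the 5 completed operations admit 2 real-time orders; each fails the LIFO stack replay
completion choices over the 1 pending operation (#6) were checked; none helps
e.g. #1, #2, #3, #4, #5 (pending dropped): illegal at step 5, since #5 pop() → 44 cannot apply there
e.g. #1, #2, #4, #3, #5 (pending dropped): illegal at step 5, since #5 pop() → 44 cannot apply there

not linearizable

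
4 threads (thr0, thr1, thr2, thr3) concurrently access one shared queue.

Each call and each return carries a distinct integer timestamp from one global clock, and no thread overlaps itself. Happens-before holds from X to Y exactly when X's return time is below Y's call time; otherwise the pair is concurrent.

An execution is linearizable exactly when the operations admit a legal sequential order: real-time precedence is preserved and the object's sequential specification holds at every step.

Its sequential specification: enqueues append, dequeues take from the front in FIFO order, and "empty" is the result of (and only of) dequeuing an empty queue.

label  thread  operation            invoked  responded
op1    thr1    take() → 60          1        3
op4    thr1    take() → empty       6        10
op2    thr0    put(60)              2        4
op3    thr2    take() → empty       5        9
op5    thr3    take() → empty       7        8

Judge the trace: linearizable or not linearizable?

linearizable

one valid linearization: op2, op1, op3, op4, op5
step 1: op2 put(60) — queue <60>
step 2: op1 take() → 60 — queue <>
step 3: op3 take() → empty — queue <>
step 4: op4 take() → empty — queue <>
step 5: op5 take() → empty — queue <>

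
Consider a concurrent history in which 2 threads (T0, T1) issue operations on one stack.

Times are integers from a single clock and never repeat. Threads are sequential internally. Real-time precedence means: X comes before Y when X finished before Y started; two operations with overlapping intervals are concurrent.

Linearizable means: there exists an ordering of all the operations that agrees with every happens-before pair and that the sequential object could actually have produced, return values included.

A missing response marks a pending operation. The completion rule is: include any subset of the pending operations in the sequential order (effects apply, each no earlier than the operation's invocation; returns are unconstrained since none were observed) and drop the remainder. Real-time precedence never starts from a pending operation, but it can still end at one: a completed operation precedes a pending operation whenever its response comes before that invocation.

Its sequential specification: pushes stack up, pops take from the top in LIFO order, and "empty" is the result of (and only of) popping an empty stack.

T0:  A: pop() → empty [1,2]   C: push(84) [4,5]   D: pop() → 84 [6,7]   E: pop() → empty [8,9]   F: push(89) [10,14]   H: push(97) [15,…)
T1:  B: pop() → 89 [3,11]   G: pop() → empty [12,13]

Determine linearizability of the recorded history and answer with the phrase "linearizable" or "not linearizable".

one valid linearization: A, C, D, E, F, B, G
after step 1 (A pop() → empty): stack <>
after step 2 (C push(84)): stack <84>
after step 3 (D pop() → 84): stack <>
after step 4 (E pop() → empty): stack <>
after step 5 (F push(89)): stack <89>
after step 6 (B pop() → 89): stack <>
after step 7 (G pop() → empty): stack <>

linearizable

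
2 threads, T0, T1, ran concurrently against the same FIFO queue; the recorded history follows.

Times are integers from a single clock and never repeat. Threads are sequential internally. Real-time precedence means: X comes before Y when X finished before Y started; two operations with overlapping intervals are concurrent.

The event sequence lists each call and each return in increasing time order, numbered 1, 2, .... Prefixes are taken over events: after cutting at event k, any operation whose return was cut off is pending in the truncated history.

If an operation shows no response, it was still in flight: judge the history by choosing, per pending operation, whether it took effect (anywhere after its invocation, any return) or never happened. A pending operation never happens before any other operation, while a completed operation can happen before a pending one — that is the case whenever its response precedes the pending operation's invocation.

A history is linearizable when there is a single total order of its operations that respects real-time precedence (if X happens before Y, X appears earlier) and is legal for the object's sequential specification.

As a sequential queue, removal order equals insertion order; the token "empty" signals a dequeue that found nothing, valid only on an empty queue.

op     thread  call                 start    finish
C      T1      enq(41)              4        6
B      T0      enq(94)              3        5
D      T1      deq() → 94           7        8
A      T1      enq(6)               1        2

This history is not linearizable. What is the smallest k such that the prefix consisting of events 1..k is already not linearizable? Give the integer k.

a valid linearization of events 1..7 exists, for instance A, B, C:
after step 1 (A enq(6)): queue <6>
after step 2 (B enq(94)): queue <6,94>
after step 3 (C enq(41)): queue <6,94,41>
adding event 8 (D responds at 8) leaves no legal real-time order
e.g. A, B, C, D: illegal at step 4, since D deq() → 94 cannot apply there
e.g. A, C, B, D: illegal at step 4, since D deq() → 94 cannot apply there

8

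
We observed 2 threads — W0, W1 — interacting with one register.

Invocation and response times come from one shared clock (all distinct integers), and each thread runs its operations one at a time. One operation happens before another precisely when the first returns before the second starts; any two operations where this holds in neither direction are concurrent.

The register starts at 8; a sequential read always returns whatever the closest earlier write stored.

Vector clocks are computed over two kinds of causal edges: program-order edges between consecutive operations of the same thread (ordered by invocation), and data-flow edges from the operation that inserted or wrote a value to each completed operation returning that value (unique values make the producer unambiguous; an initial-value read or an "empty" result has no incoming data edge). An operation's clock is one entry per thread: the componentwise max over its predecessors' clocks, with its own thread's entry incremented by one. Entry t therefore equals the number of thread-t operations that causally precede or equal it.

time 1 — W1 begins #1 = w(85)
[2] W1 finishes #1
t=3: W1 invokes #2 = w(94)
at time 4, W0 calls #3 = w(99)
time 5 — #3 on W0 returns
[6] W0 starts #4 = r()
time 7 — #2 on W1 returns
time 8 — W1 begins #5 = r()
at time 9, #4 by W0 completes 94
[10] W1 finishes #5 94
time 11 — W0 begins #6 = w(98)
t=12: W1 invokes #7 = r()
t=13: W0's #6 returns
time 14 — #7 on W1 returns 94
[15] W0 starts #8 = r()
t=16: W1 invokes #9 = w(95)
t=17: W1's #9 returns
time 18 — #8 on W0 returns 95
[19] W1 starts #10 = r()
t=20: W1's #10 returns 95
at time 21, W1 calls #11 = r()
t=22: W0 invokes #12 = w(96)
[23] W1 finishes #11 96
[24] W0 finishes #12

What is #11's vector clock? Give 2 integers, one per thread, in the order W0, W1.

(5, 7)

#1, invoked 1, has no incoming edges; only W1's bump applies → (0, 1)
#3, invoked 4, has no incoming edges; only W0's bump applies → (1, 0)
#2, invoked 3, takes VC(#1)=(0, 1) under max, adds 1 for W1 → (0, 2)
#5, invoked 8, takes VC(#2)=(0, 2) under max, adds 1 for W1 → (0, 3)
#7, invoked 12, takes VC(#2)=(0, 2), VC(#5)=(0, 3) under max, adds 1 for W1 → (0, 4)
#4, invoked 6, takes VC(#2)=(0, 2), VC(#3)=(1, 0) under max, adds 1 for W0 → (2, 2)
#9, invoked 16, takes VC(#7)=(0, 4) under max, adds 1 for W1 → (0, 5)
#6, invoked 11, takes VC(#4)=(2, 2) under max, adds 1 for W0 → (3, 2)
#10, invoked 19, takes VC(#9)=(0, 5) under max, adds 1 for W1 → (0, 6)
#8, invoked 15, takes VC(#6)=(3, 2), VC(#9)=(0, 5) under max, adds 1 for W0 → (4, 5)
#12, invoked 22, takes VC(#8)=(4, 5) under max, adds 1 for W0 → (5, 5)
#11, invoked 21, takes VC(#10)=(0, 6), VC(#12)=(5, 5) under max, adds 1 for W1 → (5, 7)
target: VC(#11) = (5, 7)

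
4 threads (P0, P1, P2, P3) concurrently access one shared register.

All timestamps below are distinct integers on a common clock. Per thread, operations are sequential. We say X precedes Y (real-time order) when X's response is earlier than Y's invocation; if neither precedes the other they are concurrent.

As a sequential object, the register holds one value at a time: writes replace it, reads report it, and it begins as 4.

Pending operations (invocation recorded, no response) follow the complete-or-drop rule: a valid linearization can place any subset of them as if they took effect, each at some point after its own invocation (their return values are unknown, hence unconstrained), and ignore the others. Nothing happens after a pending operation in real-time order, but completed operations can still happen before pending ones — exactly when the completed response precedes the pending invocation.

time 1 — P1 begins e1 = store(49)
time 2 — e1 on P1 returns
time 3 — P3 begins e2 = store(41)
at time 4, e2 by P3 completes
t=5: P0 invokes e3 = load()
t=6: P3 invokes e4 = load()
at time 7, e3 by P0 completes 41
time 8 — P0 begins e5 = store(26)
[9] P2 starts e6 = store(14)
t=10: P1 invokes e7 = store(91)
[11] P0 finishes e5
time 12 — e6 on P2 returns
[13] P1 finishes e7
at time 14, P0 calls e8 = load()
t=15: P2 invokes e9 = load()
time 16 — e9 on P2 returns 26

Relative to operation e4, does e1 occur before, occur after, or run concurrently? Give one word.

e1 spans [1,2], e4 spans [6,…)
resp(e1)=2 < inv(e4)=6

before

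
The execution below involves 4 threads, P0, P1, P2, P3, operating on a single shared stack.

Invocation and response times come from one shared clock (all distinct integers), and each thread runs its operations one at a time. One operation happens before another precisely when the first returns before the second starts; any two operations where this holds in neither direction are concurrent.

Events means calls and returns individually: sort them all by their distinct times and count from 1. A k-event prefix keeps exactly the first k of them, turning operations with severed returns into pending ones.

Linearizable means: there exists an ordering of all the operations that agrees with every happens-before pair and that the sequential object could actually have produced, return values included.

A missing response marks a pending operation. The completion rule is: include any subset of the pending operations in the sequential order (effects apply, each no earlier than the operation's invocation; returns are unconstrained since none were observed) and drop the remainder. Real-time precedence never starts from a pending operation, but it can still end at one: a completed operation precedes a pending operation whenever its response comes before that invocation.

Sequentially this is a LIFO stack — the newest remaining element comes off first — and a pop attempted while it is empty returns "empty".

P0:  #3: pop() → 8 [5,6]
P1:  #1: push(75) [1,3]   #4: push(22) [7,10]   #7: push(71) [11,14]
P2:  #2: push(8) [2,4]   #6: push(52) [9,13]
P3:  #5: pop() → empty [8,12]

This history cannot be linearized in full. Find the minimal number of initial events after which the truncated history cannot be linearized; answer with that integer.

12

one valid order for events 1..11 is #1, #2, #3, #4:
after step 1 (#1 push(75)): stack <75>
after step 2 (#2 push(8)): stack <75,8>
after step 3 (#3 pop() → 8): stack <75>
after step 4 (#4 push(22)): stack <75,22>
at event 12 (#5's time-12 response) nothing linearizes any more
no escape via the 2 pending operations (#6, #7): every completion choice fails
sample order #1, #2, #3, #4, #5 (pending dropped) stalls at step 5 — #5 pop() → empty has no legal effect
sample order #1, #2, #3, #5, #4 (pending dropped) stalls at step 4 — #5 pop() → empty has no legal effect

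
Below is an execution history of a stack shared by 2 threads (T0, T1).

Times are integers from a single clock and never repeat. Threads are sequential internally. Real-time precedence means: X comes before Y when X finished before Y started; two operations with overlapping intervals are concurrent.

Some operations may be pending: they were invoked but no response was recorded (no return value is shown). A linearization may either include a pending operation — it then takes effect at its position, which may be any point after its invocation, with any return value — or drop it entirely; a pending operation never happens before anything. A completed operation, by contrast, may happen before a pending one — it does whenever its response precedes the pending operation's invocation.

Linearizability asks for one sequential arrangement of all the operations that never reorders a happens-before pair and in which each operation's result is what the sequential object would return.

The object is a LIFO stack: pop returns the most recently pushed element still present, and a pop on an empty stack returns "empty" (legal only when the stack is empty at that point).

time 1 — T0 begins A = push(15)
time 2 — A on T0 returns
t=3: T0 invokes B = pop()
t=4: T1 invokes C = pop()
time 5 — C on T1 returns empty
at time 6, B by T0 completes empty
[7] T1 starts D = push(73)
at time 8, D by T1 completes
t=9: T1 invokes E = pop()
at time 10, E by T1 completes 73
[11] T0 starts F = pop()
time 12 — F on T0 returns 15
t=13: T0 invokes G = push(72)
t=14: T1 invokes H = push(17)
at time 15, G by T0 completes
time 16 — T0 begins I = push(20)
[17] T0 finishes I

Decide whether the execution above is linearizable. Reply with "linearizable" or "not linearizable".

not linearizable

events 1..5 are fine; event 6 — the response of B at time 6 — makes the prefix non-linearizable
no legal order exists: 2 real-time-consistent candidates over 3 completed stack operations, all rejected
e.g. A, B, C: illegal at step 2, since B pop() → empty cannot apply there
e.g. A, C, B: illegal at step 2, since C pop() → empty cannot apply there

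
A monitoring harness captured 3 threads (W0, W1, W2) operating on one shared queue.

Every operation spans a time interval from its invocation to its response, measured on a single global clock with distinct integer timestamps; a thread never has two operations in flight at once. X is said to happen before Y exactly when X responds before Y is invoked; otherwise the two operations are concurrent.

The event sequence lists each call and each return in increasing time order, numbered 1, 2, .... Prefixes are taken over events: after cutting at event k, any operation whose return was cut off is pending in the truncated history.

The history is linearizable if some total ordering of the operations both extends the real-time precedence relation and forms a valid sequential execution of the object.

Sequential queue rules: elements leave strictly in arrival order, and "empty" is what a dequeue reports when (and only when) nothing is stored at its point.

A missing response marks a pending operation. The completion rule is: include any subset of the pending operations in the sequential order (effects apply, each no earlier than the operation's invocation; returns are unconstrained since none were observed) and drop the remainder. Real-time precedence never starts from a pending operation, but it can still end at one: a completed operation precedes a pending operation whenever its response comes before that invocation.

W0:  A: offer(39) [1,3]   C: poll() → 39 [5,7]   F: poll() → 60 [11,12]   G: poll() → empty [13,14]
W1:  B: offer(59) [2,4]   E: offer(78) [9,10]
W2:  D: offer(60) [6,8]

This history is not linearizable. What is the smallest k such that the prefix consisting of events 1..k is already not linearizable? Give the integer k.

12

a valid linearization of events 1..11 exists, for instance A, B, C, D, E:
step 1: A offer(39) — queue <39>
step 2: B offer(59) — queue <39,59>
step 3: C poll() → 39 — queue <59>
step 4: D offer(60) — queue <59,60>
step 5: E offer(78) — queue <59,60,78>
adding event 12 (F responds at 12) leaves no legal real-time order
e.g. A, B, C, D, E, F: illegal at step 6, since F poll() → 60 cannot apply there
e.g. A, B, D, C, E, F: illegal at step 6, since F poll() → 60 cannot apply there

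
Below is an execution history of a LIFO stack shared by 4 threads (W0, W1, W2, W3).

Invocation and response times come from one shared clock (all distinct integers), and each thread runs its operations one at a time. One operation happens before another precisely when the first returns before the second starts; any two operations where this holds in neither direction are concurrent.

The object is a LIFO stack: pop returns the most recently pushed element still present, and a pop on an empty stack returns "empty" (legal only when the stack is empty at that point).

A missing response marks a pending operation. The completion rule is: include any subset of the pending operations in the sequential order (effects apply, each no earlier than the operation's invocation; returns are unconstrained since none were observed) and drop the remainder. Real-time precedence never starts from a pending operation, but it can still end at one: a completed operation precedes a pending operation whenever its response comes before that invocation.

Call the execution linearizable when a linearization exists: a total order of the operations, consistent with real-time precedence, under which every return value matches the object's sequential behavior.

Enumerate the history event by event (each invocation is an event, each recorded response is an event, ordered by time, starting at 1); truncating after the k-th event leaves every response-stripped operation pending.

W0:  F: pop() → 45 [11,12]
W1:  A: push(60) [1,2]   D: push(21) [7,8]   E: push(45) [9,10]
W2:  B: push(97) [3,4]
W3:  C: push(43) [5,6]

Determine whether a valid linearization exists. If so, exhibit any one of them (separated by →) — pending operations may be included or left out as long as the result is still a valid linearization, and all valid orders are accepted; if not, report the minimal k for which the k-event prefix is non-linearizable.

1. A push(60), leaving stack <60>
2. B push(97), leaving stack <60,97>
3. C push(43), leaving stack <60,97,43>
4. D push(21), leaving stack <60,97,43,21>
5. E push(45), leaving stack <60,97,43,21,45>
6. F pop() → 45, leaving stack <60,97,43,21>

linearizable — witness: A → B → C → D → E → F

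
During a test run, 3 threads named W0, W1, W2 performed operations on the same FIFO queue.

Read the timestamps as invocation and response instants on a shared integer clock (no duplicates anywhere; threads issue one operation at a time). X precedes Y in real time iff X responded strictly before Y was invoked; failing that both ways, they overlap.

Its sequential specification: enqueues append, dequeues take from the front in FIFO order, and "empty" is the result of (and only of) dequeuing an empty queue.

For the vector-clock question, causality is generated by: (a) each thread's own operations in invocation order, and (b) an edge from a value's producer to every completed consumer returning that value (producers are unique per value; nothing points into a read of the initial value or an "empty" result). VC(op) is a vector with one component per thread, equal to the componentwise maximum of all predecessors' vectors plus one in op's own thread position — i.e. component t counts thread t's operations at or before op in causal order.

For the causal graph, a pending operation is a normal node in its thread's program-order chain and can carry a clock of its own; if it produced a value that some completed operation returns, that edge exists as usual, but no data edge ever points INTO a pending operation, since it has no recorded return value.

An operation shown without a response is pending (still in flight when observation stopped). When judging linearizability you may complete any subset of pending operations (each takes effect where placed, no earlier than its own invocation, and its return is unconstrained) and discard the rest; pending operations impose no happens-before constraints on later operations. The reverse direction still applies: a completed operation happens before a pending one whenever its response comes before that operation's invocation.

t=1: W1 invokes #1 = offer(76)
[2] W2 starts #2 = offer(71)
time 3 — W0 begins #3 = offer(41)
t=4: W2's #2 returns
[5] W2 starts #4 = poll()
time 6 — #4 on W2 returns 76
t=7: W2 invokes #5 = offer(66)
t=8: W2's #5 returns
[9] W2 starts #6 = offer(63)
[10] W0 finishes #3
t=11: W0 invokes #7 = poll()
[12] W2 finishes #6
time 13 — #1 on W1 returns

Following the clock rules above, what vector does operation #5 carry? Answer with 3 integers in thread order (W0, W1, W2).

#2, invoked 2, has no incoming edges; only W2's bump applies → (0, 0, 1)
#1, invoked 1, has no incoming edges; only W1's bump applies → (0, 1, 0)
#3, invoked 3, has no incoming edges; only W0's bump applies → (1, 0, 0)
merge at #7 (invoked 11): VC(#3)=(1, 0, 0), own-thread bump on W0 → (2, 0, 0)
merge at #4 (invoked 5): VC(#1)=(0, 1, 0), VC(#2)=(0, 0, 1), own-thread bump on W2 → (0, 1, 2)
merge at #5 (invoked 7): VC(#4)=(0, 1, 2), own-thread bump on W2 → (0, 1, 3)
merge at #6 (invoked 9): VC(#5)=(0, 1, 3), own-thread bump on W2 → (0, 1, 4)
target: VC(#5) = (0, 1, 3)

(0, 1, 3)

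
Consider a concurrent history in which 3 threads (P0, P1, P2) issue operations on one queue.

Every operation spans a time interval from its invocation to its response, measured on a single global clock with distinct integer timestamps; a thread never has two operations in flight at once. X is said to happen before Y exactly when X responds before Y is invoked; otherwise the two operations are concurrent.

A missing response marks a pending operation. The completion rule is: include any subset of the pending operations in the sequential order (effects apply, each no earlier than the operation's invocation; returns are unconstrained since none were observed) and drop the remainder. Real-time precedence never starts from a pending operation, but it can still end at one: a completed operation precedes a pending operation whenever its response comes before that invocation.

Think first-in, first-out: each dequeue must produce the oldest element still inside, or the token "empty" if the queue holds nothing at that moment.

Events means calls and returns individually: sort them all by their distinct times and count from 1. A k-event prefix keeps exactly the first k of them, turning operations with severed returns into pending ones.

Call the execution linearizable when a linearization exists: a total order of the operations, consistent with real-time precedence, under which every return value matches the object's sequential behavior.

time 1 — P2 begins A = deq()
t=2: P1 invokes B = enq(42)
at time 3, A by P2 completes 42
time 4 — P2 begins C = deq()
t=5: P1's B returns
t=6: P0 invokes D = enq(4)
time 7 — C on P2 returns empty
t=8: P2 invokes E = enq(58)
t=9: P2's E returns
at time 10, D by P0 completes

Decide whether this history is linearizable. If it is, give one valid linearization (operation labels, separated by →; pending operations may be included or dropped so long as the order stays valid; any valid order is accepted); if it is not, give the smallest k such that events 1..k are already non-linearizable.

1. B enq(42), leaving queue <42>
2. A deq() → 42, leaving queue <>
3. C deq() → empty, leaving queue <>
4. D enq(4), leaving queue <4>
5. E enq(58), leaving queue <4,58>

linearizable — witness: B → A → C → D → E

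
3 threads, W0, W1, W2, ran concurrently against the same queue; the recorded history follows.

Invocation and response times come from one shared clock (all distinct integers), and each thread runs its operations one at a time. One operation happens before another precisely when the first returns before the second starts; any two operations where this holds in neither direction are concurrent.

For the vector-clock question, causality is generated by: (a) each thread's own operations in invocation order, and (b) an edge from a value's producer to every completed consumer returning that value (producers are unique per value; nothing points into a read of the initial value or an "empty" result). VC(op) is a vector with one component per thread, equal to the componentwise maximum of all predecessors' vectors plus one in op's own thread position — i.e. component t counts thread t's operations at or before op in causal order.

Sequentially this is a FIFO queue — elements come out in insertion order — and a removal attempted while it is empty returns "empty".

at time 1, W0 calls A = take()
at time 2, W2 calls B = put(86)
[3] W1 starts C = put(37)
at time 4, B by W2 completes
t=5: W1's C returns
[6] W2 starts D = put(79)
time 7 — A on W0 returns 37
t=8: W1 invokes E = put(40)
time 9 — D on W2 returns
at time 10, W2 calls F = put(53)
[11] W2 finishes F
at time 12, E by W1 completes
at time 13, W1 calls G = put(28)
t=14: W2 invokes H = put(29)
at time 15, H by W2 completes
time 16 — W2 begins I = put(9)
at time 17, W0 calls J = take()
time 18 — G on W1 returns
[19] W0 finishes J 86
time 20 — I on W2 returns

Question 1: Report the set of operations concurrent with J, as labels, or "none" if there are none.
G, I

overlap test against J [17,19]: concurrent iff the interval meets 17..19
A [1,7]: before
B [2,4]: before
C [3,5]: before
D [6,9]: before
E [8,12]: before
F [10,11]: before
G [13,18]: concurrent
H [14,15]: before
I [16,20]: concurrent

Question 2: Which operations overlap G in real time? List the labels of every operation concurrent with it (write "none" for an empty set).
H, I, J

G runs from 13 to 18; window-overlapping ops are concurrent
A [1,7]: before
B [2,4]: before
C [3,5]: before
D [6,9]: before
E [8,12]: before
F [10,11]: before
H [14,15]: concurrent
I [16,20]: concurrent
J [17,19]: concurrent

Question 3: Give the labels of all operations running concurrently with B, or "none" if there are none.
A, C

B spans [2,4]; an op avoiding the whole window 2..4 is ordered, any other is concurrent
A [1,7]: concurrent
C [3,5]: concurrent
D [6,9]: after
E [8,12]: after
F [10,11]: after
G [13,18]: after
H [14,15]: after
I [16,20]: after
J [17,19]: after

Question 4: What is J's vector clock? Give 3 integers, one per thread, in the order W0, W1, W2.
(2, 1, 1)

VC(B, invoked at 2): no causal predecessors; +1 on W2 → (0, 0, 1)
VC(C, invoked at 3): no causal predecessors; +1 on W1 → (0, 1, 0)
from VC(B)=(0, 0, 1), D (invoked 6) maxes components and bumps W2 → (0, 0, 2)
from VC(C)=(0, 1, 0), E (invoked 8) maxes components and bumps W1 → (0, 2, 0)
from VC(C)=(0, 1, 0), A (invoked 1) maxes components and bumps W0 → (1, 1, 0)
from VC(D)=(0, 0, 2), F (invoked 10) maxes components and bumps W2 → (0, 0, 3)
from VC(E)=(0, 2, 0), G (invoked 13) maxes components and bumps W1 → (0, 3, 0)
from VC(F)=(0, 0, 3), H (invoked 14) maxes components and bumps W2 → (0, 0, 4)
from VC(A)=(1, 1, 0), VC(B)=(0, 0, 1), J (invoked 17) maxes components and bumps W0 → (2, 1, 1)
from VC(H)=(0, 0, 4), I (invoked 16) maxes components and bumps W2 → (0, 0, 5)
target: VC(J) = (2, 1, 1)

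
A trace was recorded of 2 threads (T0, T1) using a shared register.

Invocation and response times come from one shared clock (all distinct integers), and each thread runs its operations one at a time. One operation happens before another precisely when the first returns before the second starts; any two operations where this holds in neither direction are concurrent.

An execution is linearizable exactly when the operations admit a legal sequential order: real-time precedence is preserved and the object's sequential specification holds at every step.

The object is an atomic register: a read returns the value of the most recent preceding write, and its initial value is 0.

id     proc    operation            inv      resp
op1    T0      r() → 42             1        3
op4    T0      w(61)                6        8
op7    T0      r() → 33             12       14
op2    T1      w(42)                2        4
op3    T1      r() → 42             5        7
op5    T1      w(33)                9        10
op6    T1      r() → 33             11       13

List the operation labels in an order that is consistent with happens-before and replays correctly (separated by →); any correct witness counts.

1. op2 w(42), leaving value 42
2. op1 r() → 42, leaving value 42
3. op3 r() → 42, leaving value 42
4. op4 w(61), leaving value 61
5. op5 w(33), leaving value 33
6. op6 r() → 33, leaving value 33
7. op7 r() → 33, leaving value 33

op2 → op1 → op3 → op4 → op5 → op6 → op7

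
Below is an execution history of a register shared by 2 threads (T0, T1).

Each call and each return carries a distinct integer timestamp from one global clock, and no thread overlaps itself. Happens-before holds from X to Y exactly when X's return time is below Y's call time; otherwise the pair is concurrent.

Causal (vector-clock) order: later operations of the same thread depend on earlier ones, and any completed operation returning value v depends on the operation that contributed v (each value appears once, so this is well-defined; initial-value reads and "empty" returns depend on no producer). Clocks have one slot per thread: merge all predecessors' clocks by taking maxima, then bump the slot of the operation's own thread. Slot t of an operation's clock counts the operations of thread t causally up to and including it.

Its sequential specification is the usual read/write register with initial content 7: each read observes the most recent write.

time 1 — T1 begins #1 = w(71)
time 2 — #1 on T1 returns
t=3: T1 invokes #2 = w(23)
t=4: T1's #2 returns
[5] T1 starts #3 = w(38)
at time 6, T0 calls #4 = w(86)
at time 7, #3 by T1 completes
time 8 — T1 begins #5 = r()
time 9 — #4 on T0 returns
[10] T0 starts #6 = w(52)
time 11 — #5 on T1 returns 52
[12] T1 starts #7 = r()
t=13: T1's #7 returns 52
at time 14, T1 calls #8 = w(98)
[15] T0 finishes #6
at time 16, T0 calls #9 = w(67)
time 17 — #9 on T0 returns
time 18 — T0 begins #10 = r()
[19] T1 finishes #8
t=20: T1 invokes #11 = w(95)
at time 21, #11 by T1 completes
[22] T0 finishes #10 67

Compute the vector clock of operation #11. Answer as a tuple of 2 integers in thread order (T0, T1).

(2, 7)

no predecessors for #1 (invoked 1): T1 increments from zero → (0, 1)
no predecessors for #4 (invoked 6): T0 increments from zero → (1, 0)
VC(#2, invoked at 3): max of VC(#1)=(0, 1), then +1 on thread T1 → (0, 2)
VC(#6, invoked at 10): max of VC(#4)=(1, 0), then +1 on thread T0 → (2, 0)
VC(#3, invoked at 5): max of VC(#2)=(0, 2), then +1 on thread T1 → (0, 3)
VC(#9, invoked at 16): max of VC(#6)=(2, 0), then +1 on thread T0 → (3, 0)
VC(#10, invoked at 18): max of VC(#9)=(3, 0), then +1 on thread T0 → (4, 0)
VC(#5, invoked at 8): max of VC(#3)=(0, 3), VC(#6)=(2, 0), then +1 on thread T1 → (2, 4)
VC(#7, invoked at 12): max of VC(#5)=(2, 4), VC(#6)=(2, 0), then +1 on thread T1 → (2, 5)
VC(#8, invoked at 14): max of VC(#7)=(2, 5), then +1 on thread T1 → (2, 6)
VC(#11, invoked at 20): max of VC(#8)=(2, 6), then +1 on thread T1 → (2, 7)
target: VC(#11) = (2, 7)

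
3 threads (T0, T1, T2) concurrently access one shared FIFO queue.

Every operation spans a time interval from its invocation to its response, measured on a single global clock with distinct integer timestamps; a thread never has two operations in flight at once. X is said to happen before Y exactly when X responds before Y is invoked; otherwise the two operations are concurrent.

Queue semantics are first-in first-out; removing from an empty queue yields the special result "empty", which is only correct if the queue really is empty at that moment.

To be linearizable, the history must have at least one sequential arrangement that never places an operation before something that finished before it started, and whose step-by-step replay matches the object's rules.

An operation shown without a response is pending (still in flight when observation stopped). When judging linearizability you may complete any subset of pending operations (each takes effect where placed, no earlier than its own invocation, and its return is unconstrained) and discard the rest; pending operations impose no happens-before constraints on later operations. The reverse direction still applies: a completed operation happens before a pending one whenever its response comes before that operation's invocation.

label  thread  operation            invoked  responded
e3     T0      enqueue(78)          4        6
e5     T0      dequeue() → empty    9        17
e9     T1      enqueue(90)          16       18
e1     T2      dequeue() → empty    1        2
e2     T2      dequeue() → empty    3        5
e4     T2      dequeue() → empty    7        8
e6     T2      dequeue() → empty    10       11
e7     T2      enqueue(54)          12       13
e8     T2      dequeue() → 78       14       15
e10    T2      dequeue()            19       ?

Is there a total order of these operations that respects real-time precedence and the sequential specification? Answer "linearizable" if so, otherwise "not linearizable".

already the first 8 events (up to e4's response at time 8) admit no linearization; the first 7 still do
checked exhaustively: 2 real-time-consistent orders of 4 completed operations, zero legal FIFO queue replays
sample order e1, e2, e3, e4 stalls at step 4 — e4 dequeue() → empty has no legal effect
sample order e1, e3, e2, e4 stalls at step 3 — e2 dequeue() → empty has no legal effect

not linearizable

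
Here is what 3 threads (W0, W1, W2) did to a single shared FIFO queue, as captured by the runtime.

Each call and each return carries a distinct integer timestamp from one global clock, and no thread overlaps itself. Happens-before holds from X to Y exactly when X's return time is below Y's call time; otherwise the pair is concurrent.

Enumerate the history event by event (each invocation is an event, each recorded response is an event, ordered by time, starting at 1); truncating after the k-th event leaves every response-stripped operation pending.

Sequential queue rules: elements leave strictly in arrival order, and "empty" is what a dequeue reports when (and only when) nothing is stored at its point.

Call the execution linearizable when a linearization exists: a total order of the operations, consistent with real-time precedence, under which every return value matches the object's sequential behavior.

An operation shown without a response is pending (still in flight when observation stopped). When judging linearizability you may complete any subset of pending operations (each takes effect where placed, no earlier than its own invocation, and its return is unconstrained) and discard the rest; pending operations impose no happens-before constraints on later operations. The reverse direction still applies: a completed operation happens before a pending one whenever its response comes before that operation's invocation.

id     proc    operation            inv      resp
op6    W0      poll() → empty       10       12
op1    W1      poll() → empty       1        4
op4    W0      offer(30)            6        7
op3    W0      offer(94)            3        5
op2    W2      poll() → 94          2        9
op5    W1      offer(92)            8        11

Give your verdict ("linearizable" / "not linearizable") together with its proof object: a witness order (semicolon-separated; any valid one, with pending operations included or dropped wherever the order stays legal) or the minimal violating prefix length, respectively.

not linearizable — minimal violating prefix: 12 events

cut after 11 events: linearizable; cut after 12 events (op6 responds, time 12): not linearizable
checked exhaustively: 18 real-time-consistent orders of 6 completed operations, zero legal FIFO queue replays
for example op1, op2, op3, op4, op5, op6 fails at step 2: op2 poll() → 94 is not legal there
for example op1, op2, op3, op4, op6, op5 fails at step 2: op2 poll() → 94 is not legal there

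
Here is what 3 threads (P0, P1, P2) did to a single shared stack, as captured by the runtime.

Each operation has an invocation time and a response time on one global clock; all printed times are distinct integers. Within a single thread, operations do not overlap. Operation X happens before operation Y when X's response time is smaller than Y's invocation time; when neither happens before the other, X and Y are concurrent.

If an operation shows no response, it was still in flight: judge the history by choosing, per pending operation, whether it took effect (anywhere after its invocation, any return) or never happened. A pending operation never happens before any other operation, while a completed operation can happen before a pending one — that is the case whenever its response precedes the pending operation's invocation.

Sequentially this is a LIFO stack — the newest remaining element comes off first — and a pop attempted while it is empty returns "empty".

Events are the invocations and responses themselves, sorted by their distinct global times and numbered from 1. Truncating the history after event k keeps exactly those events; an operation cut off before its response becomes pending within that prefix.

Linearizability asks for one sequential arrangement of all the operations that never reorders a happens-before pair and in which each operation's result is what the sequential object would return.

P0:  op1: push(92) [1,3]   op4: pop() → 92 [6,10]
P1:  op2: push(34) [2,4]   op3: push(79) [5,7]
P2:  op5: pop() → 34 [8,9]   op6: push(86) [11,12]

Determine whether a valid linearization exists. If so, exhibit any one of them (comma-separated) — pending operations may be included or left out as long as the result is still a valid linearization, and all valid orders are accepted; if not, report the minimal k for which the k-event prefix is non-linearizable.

not linearizable — minimal violating prefix: 10 events

events 1..9 are fine; event 10 — the response of op4 at time 10 — makes the prefix non-linearizable
5 completed operations, 6 real-time-consistent orders — every stack replay fails
for example op1, op2, op3, op4, op5 fails at step 4: op4 pop() → 92 is not legal there
for example op1, op2, op3, op5, op4 fails at step 4: op5 pop() → 34 is not legal there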